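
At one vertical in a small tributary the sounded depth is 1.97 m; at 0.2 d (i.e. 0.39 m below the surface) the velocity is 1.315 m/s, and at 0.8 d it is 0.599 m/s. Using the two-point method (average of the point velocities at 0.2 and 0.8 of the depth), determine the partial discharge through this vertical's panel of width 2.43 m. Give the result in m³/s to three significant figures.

v̄ = (1.315 + 0.599) / 2 = 0.9570 m/s
q = v̄ × d × w = 0.9570 × 1.97 × 2.43 = 4.581 m³/s

4.58 m³/s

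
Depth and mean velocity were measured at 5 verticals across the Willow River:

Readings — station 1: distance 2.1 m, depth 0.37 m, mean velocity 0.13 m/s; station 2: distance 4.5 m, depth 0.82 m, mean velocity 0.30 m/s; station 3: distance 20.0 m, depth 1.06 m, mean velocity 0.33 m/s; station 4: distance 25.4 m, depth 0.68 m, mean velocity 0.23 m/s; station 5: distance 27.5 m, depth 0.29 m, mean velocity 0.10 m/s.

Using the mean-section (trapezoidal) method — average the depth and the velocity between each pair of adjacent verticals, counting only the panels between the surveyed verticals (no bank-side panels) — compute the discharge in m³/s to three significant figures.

Panel 1-2: Δb = 2.4 m, d̄ = (0.37+0.82)/2 = 0.595, v̄ = (0.13+0.30)/2 = 0.215 → q = 2.4×0.595×0.215 = 0.3070 m³/s
Panel 2-3: Δb = 15.5 m, d̄ = (0.82+1.06)/2 = 0.94, v̄ = (0.30+0.33)/2 = 0.315 → q = 15.5×0.94×0.315 = 4.590 m³/s
Panel 3-4: Δb = 5.4 m, d̄ = (1.06+0.68)/2 = 0.87, v̄ = (0.33+0.23)/2 = 0.28 → q = 5.4×0.87×0.28 = 1.315 m³/s
Panel 4-5: Δb = 2.1 m, d̄ = (0.68+0.29)/2 = 0.485, v̄ = (0.23+0.10)/2 = 0.165 → q = 2.1×0.485×0.165 = 0.1681 m³/s
Q = Σ q = 6.380 m³/s

6.38 m³/s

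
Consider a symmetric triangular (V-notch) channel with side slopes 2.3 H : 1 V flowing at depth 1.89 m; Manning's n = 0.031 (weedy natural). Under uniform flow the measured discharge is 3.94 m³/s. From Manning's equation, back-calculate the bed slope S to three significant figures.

A = z·y² = 2.3×1.89² = 8.216 m²
P = 2y√(1+z²) = 2×1.89×√(1+2.3²) = 9.480 m
R = A/P = 8.216/9.480 = 0.8666 m
S = (Q·n / (1·A·R^(2/3)))² = (3.94×0.031 / (1×8.216×0.9090))² = 0.0002675

0.000267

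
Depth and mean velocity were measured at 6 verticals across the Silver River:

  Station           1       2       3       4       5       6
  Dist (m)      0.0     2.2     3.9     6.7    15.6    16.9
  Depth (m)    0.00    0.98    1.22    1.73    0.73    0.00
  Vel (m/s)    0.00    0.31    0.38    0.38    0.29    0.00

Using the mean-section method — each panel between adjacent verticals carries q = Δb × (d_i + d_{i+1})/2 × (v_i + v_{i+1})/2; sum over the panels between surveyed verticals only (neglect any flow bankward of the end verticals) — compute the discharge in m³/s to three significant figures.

Panel 1-2: Δb = 2.2 m, d̄ = (0.00+0.98)/2 = 0.49, v̄ = (0.00+0.31)/2 = 0.155 → q = 2.2×0.49×0.155 = 0.1671 m³/s
Panel 2-3: Δb = 1.7 m, d̄ = (0.98+1.22)/2 = 1.1, v̄ = (0.31+0.38)/2 = 0.345 → q = 1.7×1.1×0.345 = 0.6452 m³/s
Panel 3-4: Δb = 2.8 m, d̄ = (1.22+1.73)/2 = 1.475, v̄ = (0.38+0.38)/2 = 0.38 → q = 2.8×1.475×0.38 = 1.569 m³/s
Panel 4-5: Δb = 8.9 m, d̄ = (1.73+0.73)/2 = 1.23, v̄ = (0.38+0.29)/2 = 0.335 → q = 8.9×1.23×0.335 = 3.667 m³/s
Panel 5-6: Δb = 1.3 m, d̄ = (0.73+0.00)/2 = 0.365, v̄ = (0.29+0.00)/2 = 0.145 → q = 1.3×0.365×0.145 = 0.06880 m³/s
Q = Σ q = 6.118 m³/s

6.12 m³/s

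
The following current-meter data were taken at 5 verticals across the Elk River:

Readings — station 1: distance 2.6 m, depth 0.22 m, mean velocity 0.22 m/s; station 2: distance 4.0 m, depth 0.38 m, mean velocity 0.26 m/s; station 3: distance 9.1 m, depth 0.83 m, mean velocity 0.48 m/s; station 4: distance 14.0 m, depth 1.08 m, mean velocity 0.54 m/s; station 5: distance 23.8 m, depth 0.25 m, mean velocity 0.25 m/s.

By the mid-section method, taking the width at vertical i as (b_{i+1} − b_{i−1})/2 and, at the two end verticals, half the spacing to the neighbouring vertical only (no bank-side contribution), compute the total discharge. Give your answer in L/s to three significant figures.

6940 L/s

w_1 = (4.0 − 2.6)/2 = 0.7 m; q_1 = 0.22 × 0.22 × 0.7 = 0.03388 m³/s
w_2 = (9.1 − 2.6)/2 = 3.25 m; q_2 = 0.26 × 0.38 × 3.25 = 0.3211 m³/s
w_3 = (14.0 − 4.0)/2 = 5 m; q_3 = 0.48 × 0.83 × 5 = 1.992 m³/s
w_4 = (23.8 − 9.1)/2 = 7.35 m; q_4 = 0.54 × 1.08 × 7.35 = 4.287 m³/s
w_5 = (23.8 − 14.0)/2 = 4.9 m; q_5 = 0.25 × 0.25 × 4.9 = 0.3063 m³/s
Q = Σ qᵢ = 6.940 m³/s
= 6.940 × 1000 = 6940 L/s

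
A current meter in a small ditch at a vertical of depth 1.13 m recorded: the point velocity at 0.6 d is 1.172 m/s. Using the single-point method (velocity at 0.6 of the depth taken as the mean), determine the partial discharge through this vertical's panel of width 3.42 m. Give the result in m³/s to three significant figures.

v̄ = v₀.₆ = 1.172 m/s
q = v̄ × d × w = 1.172 × 1.13 × 3.42 = 4.529 m³/s

4.53 m³/s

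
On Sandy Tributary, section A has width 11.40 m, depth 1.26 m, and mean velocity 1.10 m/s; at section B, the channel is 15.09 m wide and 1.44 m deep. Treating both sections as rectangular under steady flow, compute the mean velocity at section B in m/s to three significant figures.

Q = A₁V₁ = (11.40×1.26) × 1.10 = 15.80 m³/s
A₂ = 15.09 × 1.44 = 21.73 m²
V₂ = Q/A₂ = 15.80/21.73 = 0.7271 m/s

0.727 m/s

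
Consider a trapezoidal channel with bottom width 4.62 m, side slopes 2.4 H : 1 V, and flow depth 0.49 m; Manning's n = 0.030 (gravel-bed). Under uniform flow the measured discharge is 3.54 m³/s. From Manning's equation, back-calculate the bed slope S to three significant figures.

0.00481

A = (b + z·y)·y = (4.62 + 2.4×0.49)×0.49 = 2.840 m²
P = b + 2y√(1+z²) = 4.62 + 2×0.49×√(1+2.4²) = 7.168 m
R = A/P = 2.840/7.168 = 0.3962 m
S = (Q·n / (1·A·R^(2/3)))² = (3.54×0.030 / (1×2.840×0.5394))² = 0.004805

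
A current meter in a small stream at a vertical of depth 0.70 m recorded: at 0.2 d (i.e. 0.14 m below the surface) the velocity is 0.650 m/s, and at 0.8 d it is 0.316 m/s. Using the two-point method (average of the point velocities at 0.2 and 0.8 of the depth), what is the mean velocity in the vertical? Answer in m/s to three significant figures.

0.483 m/s

v̄ = (0.650 + 0.316) / 2 = 0.4830 m/s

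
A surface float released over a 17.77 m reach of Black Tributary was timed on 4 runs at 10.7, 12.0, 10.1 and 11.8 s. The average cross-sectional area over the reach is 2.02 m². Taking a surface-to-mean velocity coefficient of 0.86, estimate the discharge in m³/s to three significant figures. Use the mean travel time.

t̄ = (10.7 + 12.0 + 10.1 + 11.8) / 4 = 11.15 s
v_surface = L / t̄ = 17.77 / 11.15 = 1.594 m/s
v_mean = 0.86 × 1.594 = 1.371 m/s
Q = A × v_mean = 2.02 × 1.371 = 2.769 m³/s

2.77 m³/s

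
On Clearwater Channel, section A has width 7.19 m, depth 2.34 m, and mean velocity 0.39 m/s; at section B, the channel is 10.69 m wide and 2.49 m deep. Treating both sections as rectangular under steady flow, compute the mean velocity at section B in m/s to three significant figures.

Q = A₁V₁ = (7.19×2.34) × 0.39 = 6.562 m³/s
A₂ = 10.69 × 2.49 = 26.62 m²
V₂ = Q/A₂ = 6.562/26.62 = 0.2465 m/s

0.247 m/s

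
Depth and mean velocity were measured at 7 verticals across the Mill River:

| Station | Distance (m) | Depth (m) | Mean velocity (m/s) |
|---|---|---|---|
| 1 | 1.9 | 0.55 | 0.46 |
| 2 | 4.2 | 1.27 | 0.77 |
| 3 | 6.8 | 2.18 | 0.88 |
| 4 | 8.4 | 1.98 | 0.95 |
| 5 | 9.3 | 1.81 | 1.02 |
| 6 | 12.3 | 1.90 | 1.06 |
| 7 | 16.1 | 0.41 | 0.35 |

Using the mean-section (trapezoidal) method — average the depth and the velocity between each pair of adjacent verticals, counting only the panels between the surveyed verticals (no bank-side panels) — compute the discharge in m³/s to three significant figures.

18.6 m³/s

Panel 1-2: Δb = 2.3 m, d̄ = (0.55+1.27)/2 = 0.91, v̄ = (0.46+0.77)/2 = 0.615 → q = 2.3×0.91×0.615 = 1.287 m³/s
Panel 2-3: Δb = 2.6 m, d̄ = (1.27+2.18)/2 = 1.725, v̄ = (0.77+0.88)/2 = 0.825 → q = 2.6×1.725×0.825 = 3.700 m³/s
Panel 3-4: Δb = 1.6 m, d̄ = (2.18+1.98)/2 = 2.08, v̄ = (0.88+0.95)/2 = 0.915 → q = 1.6×2.08×0.915 = 3.045 m³/s
Panel 4-5: Δb = 0.9 m, d̄ = (1.98+1.81)/2 = 1.895, v̄ = (0.95+1.02)/2 = 0.985 → q = 0.9×1.895×0.985 = 1.680 m³/s
Panel 5-6: Δb = 3 m, d̄ = (1.81+1.90)/2 = 1.855, v̄ = (1.02+1.06)/2 = 1.04 → q = 3×1.855×1.04 = 5.788 m³/s
Panel 6-7: Δb = 3.8 m, d̄ = (1.90+0.41)/2 = 1.155, v̄ = (1.06+0.35)/2 = 0.705 → q = 3.8×1.155×0.705 = 3.094 m³/s
Q = Σ q = 18.59 m³/s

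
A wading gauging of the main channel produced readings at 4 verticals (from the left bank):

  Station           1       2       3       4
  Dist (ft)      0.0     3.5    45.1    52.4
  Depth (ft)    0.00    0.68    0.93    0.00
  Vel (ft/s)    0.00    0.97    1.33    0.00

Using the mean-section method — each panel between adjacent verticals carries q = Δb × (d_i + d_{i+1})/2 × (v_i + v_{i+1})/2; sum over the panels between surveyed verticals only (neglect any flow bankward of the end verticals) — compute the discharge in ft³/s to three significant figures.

41.3 ft³/s

Panel 1-2: Δb = 3.5 ft, d̄ = (0.00+0.68)/2 = 0.34, v̄ = (0.00+0.97)/2 = 0.485 → q = 3.5×0.34×0.485 = 0.5772 ft³/s
Panel 2-3: Δb = 41.6 ft, d̄ = (0.68+0.93)/2 = 0.805, v̄ = (0.97+1.33)/2 = 1.15 → q = 41.6×0.805×1.15 = 38.51 ft³/s
Panel 3-4: Δb = 7.3 ft, d̄ = (0.93+0.00)/2 = 0.465, v̄ = (1.33+0.00)/2 = 0.665 → q = 7.3×0.465×0.665 = 2.257 ft³/s
Q = Σ q = 41.35 ft³/s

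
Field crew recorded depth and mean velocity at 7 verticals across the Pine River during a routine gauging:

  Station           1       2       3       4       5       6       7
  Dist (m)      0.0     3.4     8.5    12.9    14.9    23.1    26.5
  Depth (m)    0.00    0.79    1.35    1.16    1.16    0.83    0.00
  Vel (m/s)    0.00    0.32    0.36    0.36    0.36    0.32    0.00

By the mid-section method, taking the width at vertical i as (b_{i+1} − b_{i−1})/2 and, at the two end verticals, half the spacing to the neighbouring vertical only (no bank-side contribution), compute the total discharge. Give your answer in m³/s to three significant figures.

w_2 = (8.5 − 0.0)/2 = 4.25 m; q_2 = 0.32 × 0.79 × 4.25 = 1.074 m³/s
w_3 = (12.9 − 3.4)/2 = 4.75 m; q_3 = 0.36 × 1.35 × 4.75 = 2.309 m³/s
w_4 = (14.9 − 8.5)/2 = 3.2 m; q_4 = 0.36 × 1.16 × 3.2 = 1.336 m³/s
w_5 = (23.1 − 12.9)/2 = 5.1 m; q_5 = 0.36 × 1.16 × 5.1 = 2.130 m³/s
w_6 = (26.5 − 14.9)/2 = 5.8 m; q_6 = 0.32 × 0.83 × 5.8 = 1.540 m³/s
Stations 1, 7 contribute zero (depth or velocity is 0).
Q = Σ qᵢ = 8.389 m³/s

8.39 m³/s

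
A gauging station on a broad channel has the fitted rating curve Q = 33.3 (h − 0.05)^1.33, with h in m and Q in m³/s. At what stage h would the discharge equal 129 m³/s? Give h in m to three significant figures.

2.82 m

h − h₀ = (Q/C)^(1/b) = (129/33.3)^(1/1.33) = 2.768 m
h = 0.05 + 2.768 = 2.818 m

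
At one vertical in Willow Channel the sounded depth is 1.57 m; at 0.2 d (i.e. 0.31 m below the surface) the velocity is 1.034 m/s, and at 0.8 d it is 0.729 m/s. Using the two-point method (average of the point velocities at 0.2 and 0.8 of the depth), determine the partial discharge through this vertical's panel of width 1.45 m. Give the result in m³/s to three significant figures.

2.01 m³/s

v̄ = (1.034 + 0.729) / 2 = 0.8815 m/s
q = v̄ × d × w = 0.8815 × 1.57 × 1.45 = 2.007 m³/s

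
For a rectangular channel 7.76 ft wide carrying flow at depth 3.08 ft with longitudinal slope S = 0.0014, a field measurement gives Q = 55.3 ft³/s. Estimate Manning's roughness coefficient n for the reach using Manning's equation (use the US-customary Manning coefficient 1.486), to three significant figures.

0.0345

A = b·y = 7.76 × 3.08 = 23.90 ft²
P = b + 2y = 7.76 + 2×3.08 = 13.92 ft
R = A/P = 23.90/13.92 = 1.717 ft
n = (1.486/Q)·A·R^(2/3)·S^(1/2) = (1.486/55.3) × 23.90 × 1.434 × 0.03742 = 0.03446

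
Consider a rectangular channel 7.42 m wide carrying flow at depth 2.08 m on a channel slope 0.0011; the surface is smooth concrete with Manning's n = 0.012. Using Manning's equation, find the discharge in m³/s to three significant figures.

A = b·y = 7.42 × 2.08 = 15.43 m²
P = b + 2y = 7.42 + 2×2.08 = 11.58 m
R = A/P = 15.43/11.58 = 1.333 m
Q = (1/n)·A·R^(2/3)·S^(1/2) = (1/0.012) × 15.43 × 1.333^(2/3) × 0.0011^(1/2) = 51.66 m³/s

51.7 m³/s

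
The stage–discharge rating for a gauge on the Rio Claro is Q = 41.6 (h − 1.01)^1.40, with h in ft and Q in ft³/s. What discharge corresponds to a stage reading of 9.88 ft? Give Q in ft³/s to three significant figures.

Q = 41.6 × (9.88 − 1.01)^1.40 = 41.6 × 8.87^1.40 = 883.5 ft³/s

883 ft³/s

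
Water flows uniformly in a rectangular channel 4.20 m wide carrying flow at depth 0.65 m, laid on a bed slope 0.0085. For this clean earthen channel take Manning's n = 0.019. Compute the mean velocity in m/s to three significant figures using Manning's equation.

3.04 m/s

A = b·y = 4.20 × 0.65 = 2.730 m²
P = b + 2y = 4.20 + 2×0.65 = 5.500 m
R = A/P = 2.730/5.500 = 0.4964 m
Q = (1/n)·A·R^(2/3)·S^(1/2) = (1/0.019) × 2.730 × 0.4964^(2/3) × 0.0085^(1/2) = 8.305 m³/s
V = Q/A = 8.305/2.730 = 3.042 m/s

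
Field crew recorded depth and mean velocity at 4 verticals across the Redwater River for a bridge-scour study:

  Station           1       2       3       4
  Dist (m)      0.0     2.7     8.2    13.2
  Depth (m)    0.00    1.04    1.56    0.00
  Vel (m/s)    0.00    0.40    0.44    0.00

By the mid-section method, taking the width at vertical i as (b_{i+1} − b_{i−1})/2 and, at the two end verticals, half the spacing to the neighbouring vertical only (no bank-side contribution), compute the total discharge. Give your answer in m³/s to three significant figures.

5.31 m³/s

w_2 = (8.2 − 0.0)/2 = 4.1 m; q_2 = 0.40 × 1.04 × 4.1 = 1.706 m³/s
w_3 = (13.2 − 2.7)/2 = 5.25 m; q_3 = 0.44 × 1.56 × 5.25 = 3.604 m³/s
Stations 1, 4 contribute zero (depth or velocity is 0).
Q = Σ qᵢ = 5.309 m³/s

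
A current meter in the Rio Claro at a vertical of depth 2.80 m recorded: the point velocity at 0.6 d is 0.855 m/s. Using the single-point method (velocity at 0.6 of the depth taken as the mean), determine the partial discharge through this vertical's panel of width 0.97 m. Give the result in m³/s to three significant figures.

2.32 m³/s

v̄ = v₀.₆ = 0.855 m/s
q = v̄ × d × w = 0.8550 × 2.80 × 0.97 = 2.322 m³/s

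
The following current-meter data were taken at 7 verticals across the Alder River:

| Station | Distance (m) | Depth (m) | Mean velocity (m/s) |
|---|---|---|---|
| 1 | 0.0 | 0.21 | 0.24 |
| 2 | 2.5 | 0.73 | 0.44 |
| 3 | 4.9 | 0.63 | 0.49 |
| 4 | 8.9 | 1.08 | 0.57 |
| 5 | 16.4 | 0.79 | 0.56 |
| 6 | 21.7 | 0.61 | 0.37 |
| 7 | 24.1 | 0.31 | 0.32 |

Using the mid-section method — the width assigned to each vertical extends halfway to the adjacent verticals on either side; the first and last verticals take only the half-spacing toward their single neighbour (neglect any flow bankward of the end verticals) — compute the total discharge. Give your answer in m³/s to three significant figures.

9.20 m³/s

w_1 = (2.5 − 0.0)/2 = 1.25 m; q_1 = 0.24 × 0.21 × 1.25 = 0.06300 m³/s
w_2 = (4.9 − 0.0)/2 = 2.45 m; q_2 = 0.44 × 0.73 × 2.45 = 0.7869 m³/s
w_3 = (8.9 − 2.5)/2 = 3.2 m; q_3 = 0.49 × 0.63 × 3.2 = 0.9878 m³/s
w_4 = (16.4 − 4.9)/2 = 5.75 m; q_4 = 0.57 × 1.08 × 5.75 = 3.540 m³/s
w_5 = (21.7 − 8.9)/2 = 6.4 m; q_5 = 0.56 × 0.79 × 6.4 = 2.831 m³/s
w_6 = (24.1 − 16.4)/2 = 3.85 m; q_6 = 0.37 × 0.61 × 3.85 = 0.8689 m³/s
w_7 = (24.1 − 21.7)/2 = 1.2 m; q_7 = 0.32 × 0.31 × 1.2 = 0.1190 m³/s
Q = Σ qᵢ = 9.197 m³/s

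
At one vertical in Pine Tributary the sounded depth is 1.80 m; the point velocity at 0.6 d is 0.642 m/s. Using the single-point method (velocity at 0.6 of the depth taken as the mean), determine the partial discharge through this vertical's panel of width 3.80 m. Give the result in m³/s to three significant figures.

4.39 m³/s

v̄ = v₀.₆ = 0.642 m/s
q = v̄ × d × w = 0.6420 × 1.80 × 3.80 = 4.391 m³/s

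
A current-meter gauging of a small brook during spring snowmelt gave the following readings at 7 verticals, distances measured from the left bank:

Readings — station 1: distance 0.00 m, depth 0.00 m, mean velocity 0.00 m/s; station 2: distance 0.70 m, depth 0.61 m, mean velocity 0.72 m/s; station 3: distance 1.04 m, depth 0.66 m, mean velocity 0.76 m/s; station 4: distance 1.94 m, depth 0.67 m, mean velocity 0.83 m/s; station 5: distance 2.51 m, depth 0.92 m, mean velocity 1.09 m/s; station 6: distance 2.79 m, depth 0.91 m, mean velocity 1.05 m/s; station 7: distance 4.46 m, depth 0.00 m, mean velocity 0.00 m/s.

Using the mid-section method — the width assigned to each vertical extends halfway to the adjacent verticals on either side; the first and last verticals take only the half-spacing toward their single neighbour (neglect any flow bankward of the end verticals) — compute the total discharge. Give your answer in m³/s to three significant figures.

2.31 m³/s

w_2 = (1.04 − 0.00)/2 = 0.52 m; q_2 = 0.72 × 0.61 × 0.52 = 0.2284 m³/s
w_3 = (1.94 − 0.70)/2 = 0.62 m; q_3 = 0.76 × 0.66 × 0.62 = 0.3110 m³/s
w_4 = (2.51 − 1.04)/2 = 0.735 m; q_4 = 0.83 × 0.67 × 0.735 = 0.4087 m³/s
w_5 = (2.79 − 1.94)/2 = 0.425 m; q_5 = 1.09 × 0.92 × 0.425 = 0.4262 m³/s
w_6 = (4.46 − 2.51)/2 = 0.975 m; q_6 = 1.05 × 0.91 × 0.975 = 0.9316 m³/s
Stations 1, 7 contribute zero (depth or velocity is 0).
Q = Σ qᵢ = 2.306 m³/s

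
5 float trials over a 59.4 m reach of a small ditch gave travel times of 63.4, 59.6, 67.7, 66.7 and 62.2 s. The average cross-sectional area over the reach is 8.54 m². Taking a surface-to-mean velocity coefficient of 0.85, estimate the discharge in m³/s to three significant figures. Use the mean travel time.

6.75 m³/s

t̄ = (63.4 + 59.6 + 67.7 + 66.7 + 62.2) / 5 = 63.92 s
v_surface = L / t̄ = 59.4 / 63.92 = 0.9293 m/s
v_mean = 0.85 × 0.9293 = 0.7899 m/s
Q = A × v_mean = 8.54 × 0.7899 = 6.746 m³/s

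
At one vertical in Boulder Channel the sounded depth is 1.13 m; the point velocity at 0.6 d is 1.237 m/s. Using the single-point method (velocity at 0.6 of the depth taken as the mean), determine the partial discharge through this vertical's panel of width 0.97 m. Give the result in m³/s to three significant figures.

1.36 m³/s

v̄ = v₀.₆ = 1.237 m/s
q = v̄ × d × w = 1.237 × 1.13 × 0.97 = 1.356 m³/s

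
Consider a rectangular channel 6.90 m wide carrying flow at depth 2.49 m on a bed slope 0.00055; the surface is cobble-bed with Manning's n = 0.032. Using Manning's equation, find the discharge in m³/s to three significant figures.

A = b·y = 6.90 × 2.49 = 17.18 m²
P = b + 2y = 6.90 + 2×2.49 = 11.88 m
R = A/P = 17.18/11.88 = 1.446 m
Q = (1/n)·A·R^(2/3)·S^(1/2) = (1/0.032) × 17.18 × 1.446^(2/3) × 0.00055^(1/2) = 16.10 m³/s

16.1 m³/s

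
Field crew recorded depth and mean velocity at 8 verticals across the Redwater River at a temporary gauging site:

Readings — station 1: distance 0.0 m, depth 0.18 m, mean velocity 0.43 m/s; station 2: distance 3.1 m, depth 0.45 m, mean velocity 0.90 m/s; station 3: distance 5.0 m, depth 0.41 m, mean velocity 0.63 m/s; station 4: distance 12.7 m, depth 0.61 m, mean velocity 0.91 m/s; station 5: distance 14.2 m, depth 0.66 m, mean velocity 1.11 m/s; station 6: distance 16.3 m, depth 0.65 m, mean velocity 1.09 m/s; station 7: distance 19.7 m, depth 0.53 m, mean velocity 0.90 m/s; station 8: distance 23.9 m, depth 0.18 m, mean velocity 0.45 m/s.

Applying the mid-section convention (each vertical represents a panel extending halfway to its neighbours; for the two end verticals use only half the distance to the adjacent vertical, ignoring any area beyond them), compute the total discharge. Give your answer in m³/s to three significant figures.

10.2 m³/s

w_1 = (3.1 − 0.0)/2 = 1.55 m; q_1 = 0.43 × 0.18 × 1.55 = 0.1200 m³/s
w_2 = (5.0 − 0.0)/2 = 2.5 m; q_2 = 0.90 × 0.45 × 2.5 = 1.013 m³/s
w_3 = (12.7 − 3.1)/2 = 4.8 m; q_3 = 0.63 × 0.41 × 4.8 = 1.240 m³/s
w_4 = (14.2 − 5.0)/2 = 4.6 m; q_4 = 0.91 × 0.61 × 4.6 = 2.553 m³/s
w_5 = (16.3 − 12.7)/2 = 1.8 m; q_5 = 1.11 × 0.66 × 1.8 = 1.319 m³/s
w_6 = (19.7 − 14.2)/2 = 2.75 m; q_6 = 1.09 × 0.65 × 2.75 = 1.948 m³/s
w_7 = (23.9 − 16.3)/2 = 3.8 m; q_7 = 0.90 × 0.53 × 3.8 = 1.813 m³/s
w_8 = (23.9 − 19.7)/2 = 2.1 m; q_8 = 0.45 × 0.18 × 2.1 = 0.1701 m³/s
Q = Σ qᵢ = 10.18 m³/s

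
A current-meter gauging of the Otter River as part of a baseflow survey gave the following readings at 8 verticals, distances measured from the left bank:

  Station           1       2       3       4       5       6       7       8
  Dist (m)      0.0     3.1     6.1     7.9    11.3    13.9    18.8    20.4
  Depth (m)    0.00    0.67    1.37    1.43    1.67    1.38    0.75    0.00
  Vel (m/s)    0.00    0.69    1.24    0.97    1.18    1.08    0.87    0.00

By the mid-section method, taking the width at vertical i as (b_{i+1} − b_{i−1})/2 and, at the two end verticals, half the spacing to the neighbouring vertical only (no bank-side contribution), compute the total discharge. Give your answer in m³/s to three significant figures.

w_2 = (6.1 − 0.0)/2 = 3.05 m; q_2 = 0.69 × 0.67 × 3.05 = 1.410 m³/s
w_3 = (7.9 − 3.1)/2 = 2.4 m; q_3 = 1.24 × 1.37 × 2.4 = 4.077 m³/s
w_4 = (11.3 − 6.1)/2 = 2.6 m; q_4 = 0.97 × 1.43 × 2.6 = 3.606 m³/s
w_5 = (13.9 − 7.9)/2 = 3 m; q_5 = 1.18 × 1.67 × 3 = 5.912 m³/s
w_6 = (18.8 − 11.3)/2 = 3.75 m; q_6 = 1.08 × 1.38 × 3.75 = 5.589 m³/s
w_7 = (20.4 − 13.9)/2 = 3.25 m; q_7 = 0.87 × 0.75 × 3.25 = 2.121 m³/s
Stations 1, 8 contribute zero (depth or velocity is 0).
Q = Σ qᵢ = 22.72 m³/s

22.7 m³/s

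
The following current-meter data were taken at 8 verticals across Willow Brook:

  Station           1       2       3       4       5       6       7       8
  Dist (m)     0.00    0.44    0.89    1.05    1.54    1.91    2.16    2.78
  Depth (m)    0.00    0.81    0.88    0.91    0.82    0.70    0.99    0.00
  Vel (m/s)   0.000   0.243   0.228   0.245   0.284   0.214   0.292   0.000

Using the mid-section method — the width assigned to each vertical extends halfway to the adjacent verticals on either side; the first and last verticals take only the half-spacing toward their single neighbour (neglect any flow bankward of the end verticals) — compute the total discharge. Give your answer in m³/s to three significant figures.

0.494 m³/s

w_2 = (0.89 − 0.00)/2 = 0.445 m; q_2 = 0.243 × 0.81 × 0.445 = 0.08759 m³/s
w_3 = (1.05 − 0.44)/2 = 0.305 m; q_3 = 0.228 × 0.88 × 0.305 = 0.06120 m³/s
w_4 = (1.54 − 0.89)/2 = 0.325 m; q_4 = 0.245 × 0.91 × 0.325 = 0.07246 m³/s
w_5 = (1.91 − 1.05)/2 = 0.43 m; q_5 = 0.284 × 0.82 × 0.43 = 0.1001 m³/s
w_6 = (2.16 − 1.54)/2 = 0.31 m; q_6 = 0.214 × 0.70 × 0.31 = 0.04644 m³/s
w_7 = (2.78 − 1.91)/2 = 0.435 m; q_7 = 0.292 × 0.99 × 0.435 = 0.1257 m³/s
Stations 1, 8 contribute zero (depth or velocity is 0).
Q = Σ qᵢ = 0.4936 m³/s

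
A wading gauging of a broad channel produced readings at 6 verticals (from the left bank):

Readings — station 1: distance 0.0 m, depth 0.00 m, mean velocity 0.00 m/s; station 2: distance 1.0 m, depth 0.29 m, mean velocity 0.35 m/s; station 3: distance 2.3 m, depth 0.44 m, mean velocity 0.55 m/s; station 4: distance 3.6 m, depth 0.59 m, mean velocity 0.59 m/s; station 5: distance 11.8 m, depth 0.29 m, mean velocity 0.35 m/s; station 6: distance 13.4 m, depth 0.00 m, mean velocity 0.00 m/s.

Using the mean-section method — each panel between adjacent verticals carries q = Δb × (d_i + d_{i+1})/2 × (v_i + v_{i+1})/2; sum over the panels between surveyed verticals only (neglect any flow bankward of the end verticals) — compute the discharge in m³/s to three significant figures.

2.36 m³/s

Panel 1-2: Δb = 1 m, d̄ = (0.00+0.29)/2 = 0.145, v̄ = (0.00+0.35)/2 = 0.175 → q = 1×0.145×0.175 = 0.02538 m³/s
Panel 2-3: Δb = 1.3 m, d̄ = (0.29+0.44)/2 = 0.365, v̄ = (0.35+0.55)/2 = 0.45 → q = 1.3×0.365×0.45 = 0.2135 m³/s
Panel 3-4: Δb = 1.3 m, d̄ = (0.44+0.59)/2 = 0.515, v̄ = (0.55+0.59)/2 = 0.57 → q = 1.3×0.515×0.57 = 0.3816 m³/s
Panel 4-5: Δb = 8.2 m, d̄ = (0.59+0.29)/2 = 0.44, v̄ = (0.59+0.35)/2 = 0.47 → q = 8.2×0.44×0.47 = 1.696 m³/s
Panel 5-6: Δb = 1.6 m, d̄ = (0.29+0.00)/2 = 0.145, v̄ = (0.35+0.00)/2 = 0.175 → q = 1.6×0.145×0.175 = 0.04060 m³/s
Q = Σ q = 2.357 m³/s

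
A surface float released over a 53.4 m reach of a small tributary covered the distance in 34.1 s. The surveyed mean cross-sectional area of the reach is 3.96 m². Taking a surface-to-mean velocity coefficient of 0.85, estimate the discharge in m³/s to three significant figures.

v_surface = L / t̄ = 53.4 / 34.1 = 1.566 m/s
v_mean = 0.85 × 1.566 = 1.331 m/s
Q = A × v_mean = 3.96 × 1.331 = 5.271 m³/s

5.27 m³/s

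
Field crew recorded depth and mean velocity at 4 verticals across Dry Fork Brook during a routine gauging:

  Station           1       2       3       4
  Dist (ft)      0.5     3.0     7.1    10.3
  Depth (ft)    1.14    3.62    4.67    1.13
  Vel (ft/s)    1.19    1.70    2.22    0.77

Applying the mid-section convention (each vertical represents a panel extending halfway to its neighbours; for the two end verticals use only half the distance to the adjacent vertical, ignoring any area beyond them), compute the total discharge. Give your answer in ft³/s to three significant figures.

61.2 ft³/s

w_1 = (3.0 − 0.5)/2 = 1.25 ft; q_1 = 1.19 × 1.14 × 1.25 = 1.696 ft³/s
w_2 = (7.1 − 0.5)/2 = 3.3 ft; q_2 = 1.70 × 3.62 × 3.3 = 20.31 ft³/s
w_3 = (10.3 − 3.0)/2 = 3.65 ft; q_3 = 2.22 × 4.67 × 3.65 = 37.84 ft³/s
w_4 = (10.3 − 7.1)/2 = 1.6 ft; q_4 = 0.77 × 1.13 × 1.6 = 1.392 ft³/s
Q = Σ qᵢ = 61.24 ft³/s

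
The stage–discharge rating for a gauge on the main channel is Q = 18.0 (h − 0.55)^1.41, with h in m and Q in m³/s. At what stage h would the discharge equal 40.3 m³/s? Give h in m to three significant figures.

h − h₀ = (Q/C)^(1/b) = (40.3/18.0)^(1/1.41) = 1.771 m
h = 0.55 + 1.771 = 2.321 m

2.32 m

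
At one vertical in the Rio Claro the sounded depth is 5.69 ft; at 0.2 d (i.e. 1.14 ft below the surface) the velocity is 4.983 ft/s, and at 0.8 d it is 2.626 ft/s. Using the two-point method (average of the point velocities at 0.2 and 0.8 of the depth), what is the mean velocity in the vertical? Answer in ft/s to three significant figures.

3.80 ft/s

v̄ = (4.983 + 2.626) / 2 = 3.805 ft/s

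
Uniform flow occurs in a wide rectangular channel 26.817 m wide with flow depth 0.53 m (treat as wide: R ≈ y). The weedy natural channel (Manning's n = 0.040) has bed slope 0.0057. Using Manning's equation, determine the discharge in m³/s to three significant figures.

17.6 m³/s

A = b·y = 26.817 × 0.53 = 14.21 m²
Wide channel: R ≈ y = 0.53 m
Q = (1/n)·A·R^(2/3)·S^(1/2) = (1/0.040) × 14.21 × 0.5300^(2/3) × 0.0057^(1/2) = 17.57 m³/s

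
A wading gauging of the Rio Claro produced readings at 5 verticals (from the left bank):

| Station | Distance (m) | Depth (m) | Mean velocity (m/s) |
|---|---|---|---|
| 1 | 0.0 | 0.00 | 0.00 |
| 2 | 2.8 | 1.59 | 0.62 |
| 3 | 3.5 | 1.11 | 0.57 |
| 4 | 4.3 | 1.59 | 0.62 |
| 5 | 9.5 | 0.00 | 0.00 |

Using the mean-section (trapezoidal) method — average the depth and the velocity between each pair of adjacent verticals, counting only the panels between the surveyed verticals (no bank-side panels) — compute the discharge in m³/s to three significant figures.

Panel 1-2: Δb = 2.8 m, d̄ = (0.00+1.59)/2 = 0.795, v̄ = (0.00+0.62)/2 = 0.31 → q = 2.8×0.795×0.31 = 0.6901 m³/s
Panel 2-3: Δb = 0.7 m, d̄ = (1.59+1.11)/2 = 1.35, v̄ = (0.62+0.57)/2 = 0.595 → q = 0.7×1.35×0.595 = 0.5623 m³/s
Panel 3-4: Δb = 0.8 m, d̄ = (1.11+1.59)/2 = 1.35, v̄ = (0.57+0.62)/2 = 0.595 → q = 0.8×1.35×0.595 = 0.6426 m³/s
Panel 4-5: Δb = 5.2 m, d̄ = (1.59+0.00)/2 = 0.795, v̄ = (0.62+0.00)/2 = 0.31 → q = 5.2×0.795×0.31 = 1.282 m³/s
Q = Σ q = 3.176 m³/s

3.18 m³/s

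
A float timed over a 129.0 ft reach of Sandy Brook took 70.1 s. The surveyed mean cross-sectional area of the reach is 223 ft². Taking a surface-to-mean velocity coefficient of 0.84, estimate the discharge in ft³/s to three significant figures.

345 ft³/s

v_surface = L / t̄ = 129.0 / 70.1 = 1.840 ft/s
v_mean = 0.84 × 1.840 = 1.546 ft/s
Q = A × v_mean = 223 × 1.546 = 344.7 ft³/s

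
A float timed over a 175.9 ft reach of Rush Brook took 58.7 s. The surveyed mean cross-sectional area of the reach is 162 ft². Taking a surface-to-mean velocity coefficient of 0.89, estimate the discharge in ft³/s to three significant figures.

v_surface = L / t̄ = 175.9 / 58.7 = 2.997 ft/s
v_mean = 0.89 × 2.997 = 2.667 ft/s
Q = A × v_mean = 162 × 2.667 = 432.0 ft³/s

432 ft³/s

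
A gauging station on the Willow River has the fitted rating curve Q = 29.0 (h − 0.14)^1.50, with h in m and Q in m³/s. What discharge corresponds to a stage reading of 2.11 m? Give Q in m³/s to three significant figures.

80.2 m³/s

Q = 29.0 × (2.11 − 0.14)^1.50 = 29.0 × 1.97^1.50 = 80.19 m³/s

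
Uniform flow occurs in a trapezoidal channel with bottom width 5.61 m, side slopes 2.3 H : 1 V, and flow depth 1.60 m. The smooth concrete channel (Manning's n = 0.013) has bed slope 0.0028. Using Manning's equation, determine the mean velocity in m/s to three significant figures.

A = (b + z·y)·y = (5.61 + 2.3×1.60)×1.60 = 14.86 m²
P = b + 2y√(1+z²) = 5.61 + 2×1.60×√(1+2.3²) = 13.64 m
R = A/P = 14.86/13.64 = 1.090 m
Q = (1/n)·A·R^(2/3)·S^(1/2) = (1/0.013) × 14.86 × 1.090^(2/3) × 0.0028^(1/2) = 64.08 m³/s
V = Q/A = 64.08/14.86 = 4.311 m/s

4.31 m/s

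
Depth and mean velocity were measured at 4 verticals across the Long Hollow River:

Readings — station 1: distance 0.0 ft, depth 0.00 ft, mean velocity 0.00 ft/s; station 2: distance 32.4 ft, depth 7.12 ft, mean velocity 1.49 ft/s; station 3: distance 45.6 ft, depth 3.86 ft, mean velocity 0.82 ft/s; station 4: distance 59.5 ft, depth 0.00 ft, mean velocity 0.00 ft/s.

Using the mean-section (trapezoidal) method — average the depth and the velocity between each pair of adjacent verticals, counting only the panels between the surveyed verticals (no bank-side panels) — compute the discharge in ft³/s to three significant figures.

Panel 1-2: Δb = 32.4 ft, d̄ = (0.00+7.12)/2 = 3.56, v̄ = (0.00+1.49)/2 = 0.745 → q = 32.4×3.56×0.745 = 85.93 ft³/s
Panel 2-3: Δb = 13.2 ft, d̄ = (7.12+3.86)/2 = 5.49, v̄ = (1.49+0.82)/2 = 1.155 → q = 13.2×5.49×1.155 = 83.70 ft³/s
Panel 3-4: Δb = 13.9 ft, d̄ = (3.86+0.00)/2 = 1.93, v̄ = (0.82+0.00)/2 = 0.41 → q = 13.9×1.93×0.41 = 11.00 ft³/s
Q = Σ q = 180.6 ft³/s

181 ft³/s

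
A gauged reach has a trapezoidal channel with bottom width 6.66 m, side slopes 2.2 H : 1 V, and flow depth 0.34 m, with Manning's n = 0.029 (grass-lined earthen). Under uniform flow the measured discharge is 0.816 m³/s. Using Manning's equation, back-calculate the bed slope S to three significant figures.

0.000433

A = (b + z·y)·y = (6.66 + 2.2×0.34)×0.34 = 2.519 m²
P = b + 2y√(1+z²) = 6.66 + 2×0.34×√(1+2.2²) = 8.303 m
R = A/P = 2.519/8.303 = 0.3033 m
S = (Q·n / (1·A·R^(2/3)))² = (0.816×0.029 / (1×2.519×0.4515))² = 0.0004331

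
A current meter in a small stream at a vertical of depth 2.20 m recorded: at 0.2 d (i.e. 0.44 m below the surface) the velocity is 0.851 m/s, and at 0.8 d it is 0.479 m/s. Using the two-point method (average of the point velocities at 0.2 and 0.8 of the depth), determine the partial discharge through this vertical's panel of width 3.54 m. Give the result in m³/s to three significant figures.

5.18 m³/s

v̄ = (0.851 + 0.479) / 2 = 0.6650 m/s
q = v̄ × d × w = 0.6650 × 2.20 × 3.54 = 5.179 m³/s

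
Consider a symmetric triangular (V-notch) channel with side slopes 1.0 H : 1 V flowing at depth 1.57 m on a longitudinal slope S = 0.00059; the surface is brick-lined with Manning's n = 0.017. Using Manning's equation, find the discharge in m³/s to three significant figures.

2.38 m³/s

A = z·y² = 1.0×1.57² = 2.465 m²
P = 2y√(1+z²) = 2×1.57×√(1+1.0²) = 4.441 m
R = A/P = 2.465/4.441 = 0.5551 m
Q = (1/n)·A·R^(2/3)·S^(1/2) = (1/0.017) × 2.465 × 0.5551^(2/3) × 0.00059^(1/2) = 2.379 m³/s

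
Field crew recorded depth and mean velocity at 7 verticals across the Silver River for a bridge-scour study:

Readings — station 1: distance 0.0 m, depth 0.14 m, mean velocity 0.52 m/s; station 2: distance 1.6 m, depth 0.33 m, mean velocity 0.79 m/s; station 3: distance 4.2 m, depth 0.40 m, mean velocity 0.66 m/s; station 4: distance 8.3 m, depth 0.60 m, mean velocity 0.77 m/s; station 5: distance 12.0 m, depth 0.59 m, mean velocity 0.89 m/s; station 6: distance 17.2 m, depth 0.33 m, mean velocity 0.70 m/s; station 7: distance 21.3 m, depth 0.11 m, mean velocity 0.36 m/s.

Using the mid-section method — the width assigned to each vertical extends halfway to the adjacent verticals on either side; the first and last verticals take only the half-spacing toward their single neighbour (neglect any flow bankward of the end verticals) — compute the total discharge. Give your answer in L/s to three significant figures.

w_1 = (1.6 − 0.0)/2 = 0.8 m; q_1 = 0.52 × 0.14 × 0.8 = 0.05824 m³/s
w_2 = (4.2 − 0.0)/2 = 2.1 m; q_2 = 0.79 × 0.33 × 2.1 = 0.5475 m³/s
w_3 = (8.3 − 1.6)/2 = 3.35 m; q_3 = 0.66 × 0.40 × 3.35 = 0.8844 m³/s
w_4 = (12.0 − 4.2)/2 = 3.9 m; q_4 = 0.77 × 0.60 × 3.9 = 1.802 m³/s
w_5 = (17.2 − 8.3)/2 = 4.45 m; q_5 = 0.89 × 0.59 × 4.45 = 2.337 m³/s
w_6 = (21.3 − 12.0)/2 = 4.65 m; q_6 = 0.70 × 0.33 × 4.65 = 1.074 m³/s
w_7 = (21.3 − 17.2)/2 = 2.05 m; q_7 = 0.36 × 0.11 × 2.05 = 0.08118 m³/s
Q = Σ qᵢ = 6.784 m³/s
= 6.784 × 1000 = 6784 L/s

6780 L/s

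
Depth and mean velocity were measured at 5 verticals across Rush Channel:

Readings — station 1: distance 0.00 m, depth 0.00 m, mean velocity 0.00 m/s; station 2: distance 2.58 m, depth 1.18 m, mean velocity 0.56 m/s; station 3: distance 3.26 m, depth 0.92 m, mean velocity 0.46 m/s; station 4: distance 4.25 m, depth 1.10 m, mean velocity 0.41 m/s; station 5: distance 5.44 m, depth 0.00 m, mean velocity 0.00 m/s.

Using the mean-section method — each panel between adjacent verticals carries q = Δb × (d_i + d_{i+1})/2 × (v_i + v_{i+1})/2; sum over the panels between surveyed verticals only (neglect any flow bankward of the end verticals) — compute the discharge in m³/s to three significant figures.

Panel 1-2: Δb = 2.58 m, d̄ = (0.00+1.18)/2 = 0.59, v̄ = (0.00+0.56)/2 = 0.28 → q = 2.58×0.59×0.28 = 0.4262 m³/s
Panel 2-3: Δb = 0.68 m, d̄ = (1.18+0.92)/2 = 1.05, v̄ = (0.56+0.46)/2 = 0.51 → q = 0.68×1.05×0.51 = 0.3641 m³/s
Panel 3-4: Δb = 0.99 m, d̄ = (0.92+1.10)/2 = 1.01, v̄ = (0.46+0.41)/2 = 0.435 → q = 0.99×1.01×0.435 = 0.4350 m³/s
Panel 4-5: Δb = 1.19 m, d̄ = (1.10+0.00)/2 = 0.55, v̄ = (0.41+0.00)/2 = 0.205 → q = 1.19×0.55×0.205 = 0.1342 m³/s
Q = Σ q = 1.359 m³/s

1.36 m³/s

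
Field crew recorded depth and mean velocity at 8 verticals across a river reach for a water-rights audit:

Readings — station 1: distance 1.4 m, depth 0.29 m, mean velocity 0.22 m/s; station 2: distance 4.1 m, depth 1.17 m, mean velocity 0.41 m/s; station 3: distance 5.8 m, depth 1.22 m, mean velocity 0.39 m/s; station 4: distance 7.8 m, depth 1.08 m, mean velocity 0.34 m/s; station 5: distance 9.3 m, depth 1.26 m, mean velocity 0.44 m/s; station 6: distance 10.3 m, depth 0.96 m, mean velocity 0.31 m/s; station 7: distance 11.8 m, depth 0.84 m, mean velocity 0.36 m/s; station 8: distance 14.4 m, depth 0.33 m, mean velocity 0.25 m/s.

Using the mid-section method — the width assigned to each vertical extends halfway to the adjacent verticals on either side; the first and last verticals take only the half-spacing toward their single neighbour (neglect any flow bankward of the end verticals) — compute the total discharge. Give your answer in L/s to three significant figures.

w_1 = (4.1 − 1.4)/2 = 1.35 m; q_1 = 0.22 × 0.29 × 1.35 = 0.08613 m³/s
w_2 = (5.8 − 1.4)/2 = 2.2 m; q_2 = 0.41 × 1.17 × 2.2 = 1.055 m³/s
w_3 = (7.8 − 4.1)/2 = 1.85 m; q_3 = 0.39 × 1.22 × 1.85 = 0.8802 m³/s
w_4 = (9.3 − 5.8)/2 = 1.75 m; q_4 = 0.34 × 1.08 × 1.75 = 0.6426 m³/s
w_5 = (10.3 − 7.8)/2 = 1.25 m; q_5 = 0.44 × 1.26 × 1.25 = 0.6930 m³/s
w_6 = (11.8 − 9.3)/2 = 1.25 m; q_6 = 0.31 × 0.96 × 1.25 = 0.3720 m³/s
w_7 = (14.4 − 10.3)/2 = 2.05 m; q_7 = 0.36 × 0.84 × 2.05 = 0.6199 m³/s
w_8 = (14.4 − 11.8)/2 = 1.3 m; q_8 = 0.25 × 0.33 × 1.3 = 0.1073 m³/s
Q = Σ qᵢ = 4.456 m³/s
= 4.456 × 1000 = 4456 L/s

4460 L/s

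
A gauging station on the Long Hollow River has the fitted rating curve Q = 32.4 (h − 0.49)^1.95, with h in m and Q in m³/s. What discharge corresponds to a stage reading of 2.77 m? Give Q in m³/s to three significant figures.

162 m³/s

Q = 32.4 × (2.77 − 0.49)^1.95 = 32.4 × 2.28^1.95 = 161.6 m³/s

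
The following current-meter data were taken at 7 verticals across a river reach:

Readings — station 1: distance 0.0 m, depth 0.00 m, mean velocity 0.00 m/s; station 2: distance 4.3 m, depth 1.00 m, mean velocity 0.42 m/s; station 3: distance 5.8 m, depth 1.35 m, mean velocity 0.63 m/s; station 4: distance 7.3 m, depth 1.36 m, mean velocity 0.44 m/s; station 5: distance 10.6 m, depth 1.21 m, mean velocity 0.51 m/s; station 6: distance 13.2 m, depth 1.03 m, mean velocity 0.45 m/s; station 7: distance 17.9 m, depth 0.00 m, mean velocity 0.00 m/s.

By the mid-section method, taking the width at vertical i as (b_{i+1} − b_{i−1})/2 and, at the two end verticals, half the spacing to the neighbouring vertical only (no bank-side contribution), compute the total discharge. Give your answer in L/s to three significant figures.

w_2 = (5.8 − 0.0)/2 = 2.9 m; q_2 = 0.42 × 1.00 × 2.9 = 1.218 m³/s
w_3 = (7.3 − 4.3)/2 = 1.5 m; q_3 = 0.63 × 1.35 × 1.5 = 1.276 m³/s
w_4 = (10.6 − 5.8)/2 = 2.4 m; q_4 = 0.44 × 1.36 × 2.4 = 1.436 m³/s
w_5 = (13.2 − 7.3)/2 = 2.95 m; q_5 = 0.51 × 1.21 × 2.95 = 1.820 m³/s
w_6 = (17.9 − 10.6)/2 = 3.65 m; q_6 = 0.45 × 1.03 × 3.65 = 1.692 m³/s
Stations 1, 7 contribute zero (depth or velocity is 0).
Q = Σ qᵢ = 7.442 m³/s
= 7.442 × 1000 = 7442 L/s

7440 L/s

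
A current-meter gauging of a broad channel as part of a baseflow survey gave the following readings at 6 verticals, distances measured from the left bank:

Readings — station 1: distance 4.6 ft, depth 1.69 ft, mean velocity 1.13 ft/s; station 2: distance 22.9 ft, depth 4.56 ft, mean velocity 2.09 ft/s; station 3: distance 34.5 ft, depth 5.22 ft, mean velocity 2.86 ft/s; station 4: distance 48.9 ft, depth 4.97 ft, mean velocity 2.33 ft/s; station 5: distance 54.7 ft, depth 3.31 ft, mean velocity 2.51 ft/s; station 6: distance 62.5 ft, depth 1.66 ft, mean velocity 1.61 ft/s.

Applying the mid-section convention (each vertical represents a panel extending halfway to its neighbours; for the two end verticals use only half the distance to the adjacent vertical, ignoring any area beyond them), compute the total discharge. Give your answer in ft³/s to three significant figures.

538 ft³/s

w_1 = (22.9 − 4.6)/2 = 9.15 ft; q_1 = 1.13 × 1.69 × 9.15 = 17.47 ft³/s
w_2 = (34.5 − 4.6)/2 = 14.95 ft; q_2 = 2.09 × 4.56 × 14.95 = 142.5 ft³/s
w_3 = (48.9 − 22.9)/2 = 13 ft; q_3 = 2.86 × 5.22 × 13 = 194.1 ft³/s
w_4 = (54.7 − 34.5)/2 = 10.1 ft; q_4 = 2.33 × 4.97 × 10.1 = 117.0 ft³/s
w_5 = (62.5 − 48.9)/2 = 6.8 ft; q_5 = 2.51 × 3.31 × 6.8 = 56.50 ft³/s
w_6 = (62.5 − 54.7)/2 = 3.9 ft; q_6 = 1.61 × 1.66 × 3.9 = 10.42 ft³/s
Q = Σ qᵢ = 537.9 ft³/s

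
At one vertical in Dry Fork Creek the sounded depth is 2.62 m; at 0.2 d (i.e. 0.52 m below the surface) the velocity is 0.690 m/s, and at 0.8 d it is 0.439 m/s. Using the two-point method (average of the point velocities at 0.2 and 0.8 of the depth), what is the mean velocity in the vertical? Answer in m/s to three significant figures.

v̄ = (0.690 + 0.439) / 2 = 0.5645 m/s

0.565 m/s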